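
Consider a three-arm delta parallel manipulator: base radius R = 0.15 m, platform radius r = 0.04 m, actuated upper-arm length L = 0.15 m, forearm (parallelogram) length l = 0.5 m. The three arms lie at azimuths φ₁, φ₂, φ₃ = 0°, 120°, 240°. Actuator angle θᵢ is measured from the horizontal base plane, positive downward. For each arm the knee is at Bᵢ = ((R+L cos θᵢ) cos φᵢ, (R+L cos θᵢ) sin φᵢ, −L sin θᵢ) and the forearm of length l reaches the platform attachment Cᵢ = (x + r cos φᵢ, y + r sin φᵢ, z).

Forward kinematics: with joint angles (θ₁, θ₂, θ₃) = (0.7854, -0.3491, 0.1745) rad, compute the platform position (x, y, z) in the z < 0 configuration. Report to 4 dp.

(-0.1604, 0.0744, -0.4266)

O1 = (0.2161·cos0.0°, 0.2161·sin0.0°, -0.1061) = (0.2161, 0.0000, -0.1061)
O2 = (0.2510·cos120.0°, 0.2510·sin120.0°, 0.0513) = (-0.1255, 0.2173, 0.0513)
φ3=240.0°: virtual centre (-0.1289, -0.2232, -0.0260), radius l
subtract pairs → two planes through P
linear system: -0.6831x+0.4347y = 0.0077−0.3147z; -0.6899x+-0.4464y = 0.0092−0.1600z
Cramer: x(z) = -0.0123+0.3473z;  y(z) = -0.0016-0.1783z
quadratic in z: (1.1524)z²+(0.0541)z+(-0.1866)=0, √Δ=0.9291 → z ∈ {-0.4266, 0.3796}; z = -0.4266 (taking z<0)
x = -0.1604, y = 0.0744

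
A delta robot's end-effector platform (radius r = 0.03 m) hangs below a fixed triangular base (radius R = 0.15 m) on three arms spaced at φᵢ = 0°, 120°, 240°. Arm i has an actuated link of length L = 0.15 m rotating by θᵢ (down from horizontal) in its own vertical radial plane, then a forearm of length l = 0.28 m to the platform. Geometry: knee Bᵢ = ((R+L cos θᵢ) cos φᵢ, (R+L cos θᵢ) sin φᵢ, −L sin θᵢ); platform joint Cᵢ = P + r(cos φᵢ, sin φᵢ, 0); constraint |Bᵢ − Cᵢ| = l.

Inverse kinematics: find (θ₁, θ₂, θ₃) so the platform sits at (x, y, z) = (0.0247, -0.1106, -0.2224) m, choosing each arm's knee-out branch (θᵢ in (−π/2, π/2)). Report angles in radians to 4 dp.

φ1=0.0° → target in arm frame (0.0247, -0.1106)
  A cos θ + B sin θ = C:  0.0953·cos θ + -0.2224·sin θ = -0.0496
  θ1 = atan2(B,A) + arccos(C/0.2420) = 0.6112
φ2=120.0° → target in arm frame (-0.1081, 0.0339)
  A=0.2281, B=-0.2224, C=(l²−L²−A²−y'²−z²)/(2L)=-0.1559
  θ2 = atan2(B,A) + arccos(C/0.3186) = 1.3093
rotate P by −φ3: (0.0834, 0.0767, -0.2224)
  A cos θ + B sin θ = C:  0.0366·cos θ + -0.2224·sin θ = -0.0026
  √(A²+B²)=0.2254;  θ3 = -1.4078+1.5823 ≈ 0.1745

θ₁ = 0.6112, θ₂ = 1.3093, θ₃ = 0.1745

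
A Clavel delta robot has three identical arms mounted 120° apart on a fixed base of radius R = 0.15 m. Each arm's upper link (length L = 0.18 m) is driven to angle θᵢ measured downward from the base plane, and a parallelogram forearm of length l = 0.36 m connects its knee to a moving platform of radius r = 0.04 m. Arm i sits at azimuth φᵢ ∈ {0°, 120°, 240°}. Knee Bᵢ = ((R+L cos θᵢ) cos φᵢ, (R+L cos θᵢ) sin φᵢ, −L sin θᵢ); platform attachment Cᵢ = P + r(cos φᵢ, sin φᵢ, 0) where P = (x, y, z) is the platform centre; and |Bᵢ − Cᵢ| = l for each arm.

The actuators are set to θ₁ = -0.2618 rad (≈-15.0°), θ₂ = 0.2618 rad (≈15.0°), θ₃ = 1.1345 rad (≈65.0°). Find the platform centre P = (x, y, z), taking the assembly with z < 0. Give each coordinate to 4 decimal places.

S1 = (0.2839·cos0.0°, 0.2839·sin0.0°, 0.0466) = (0.2839, 0.0000, 0.0466)
φ2=120.0°: virtual centre (-0.1419, 0.2458, -0.0466), radius l
arm 3 at φ=240.0°: (R−r)+L cos θ3 = 0.1861;  S3 = (-0.0930, -0.1611, -0.1631)
subtract pairs → two planes through P
linear system: -0.8516x+0.4917y = 0.0000−-0.1864z; -0.7538x+-0.3223y = -0.0215−-0.4195z
det = 0.6451;  x = 0.0164+-0.4128z,  y = 0.0284+-0.3360z
into |P−S₁|² = l²: 1.2833z² + 0.1086z + -0.0551 = 0;  Δ = 0.2945;  z = -0.2538 or 0.1692 → z<0 root = -0.2538
x = 0.1211, y = 0.1137

(0.1211, 0.1137, -0.2538)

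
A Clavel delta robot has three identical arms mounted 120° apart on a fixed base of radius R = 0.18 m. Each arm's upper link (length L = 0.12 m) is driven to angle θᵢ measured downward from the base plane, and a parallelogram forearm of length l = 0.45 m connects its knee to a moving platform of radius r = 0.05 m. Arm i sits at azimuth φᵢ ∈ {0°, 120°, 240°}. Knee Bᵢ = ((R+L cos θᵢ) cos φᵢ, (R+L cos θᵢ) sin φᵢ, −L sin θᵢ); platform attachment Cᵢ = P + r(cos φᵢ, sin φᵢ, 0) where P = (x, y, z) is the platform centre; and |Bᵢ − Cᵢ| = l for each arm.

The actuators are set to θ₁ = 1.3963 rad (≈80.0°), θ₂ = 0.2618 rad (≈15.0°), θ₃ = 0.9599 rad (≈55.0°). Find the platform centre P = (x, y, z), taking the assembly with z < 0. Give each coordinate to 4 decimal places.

arm 1 at φ=0.0°: ρ1 = 0.1508;  centre 1 = (0.1508, 0.0000, -0.1182)
φ2=120.0°: virtual centre (-0.1230, 0.2130, -0.0311), radius l
arm 3 at φ=240.0°: ρ3 = 0.1988;  centre 3 = (-0.0994, -0.1722, -0.0983)
eliminate P² terms by subtracting sphere 1 from 2 and 3
[-0.5476 0.4259 0.1742]·P = 0.0247;  [-0.5005 -0.3444 0.0398]·P = 0.0125
det = 0.4018;  x = -0.0344+0.1915z,  y = 0.0138+-0.1629z
into |P−centre ₁|² = l²: 1.0632z² + 0.1609z + -0.1540 = 0;  Δ = 0.6809;  z = -0.4637 or 0.3124 → z<0 root = -0.4637
x = -0.1232, y = 0.0893

(-0.1232, 0.0893, -0.4637)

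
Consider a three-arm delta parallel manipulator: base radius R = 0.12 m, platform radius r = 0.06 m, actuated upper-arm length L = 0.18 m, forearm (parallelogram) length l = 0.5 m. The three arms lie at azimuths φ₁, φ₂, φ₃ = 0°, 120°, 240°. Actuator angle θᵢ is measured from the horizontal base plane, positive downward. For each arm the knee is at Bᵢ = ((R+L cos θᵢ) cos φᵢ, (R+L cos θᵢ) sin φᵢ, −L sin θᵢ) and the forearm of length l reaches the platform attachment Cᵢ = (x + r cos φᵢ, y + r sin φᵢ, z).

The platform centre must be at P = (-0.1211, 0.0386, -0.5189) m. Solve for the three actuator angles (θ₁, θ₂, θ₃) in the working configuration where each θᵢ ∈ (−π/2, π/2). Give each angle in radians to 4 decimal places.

θ₁ = 0.7851, θ₂ = 0.2616, θ₃ = 0.4360

φ1=0.0° → target in arm frame (-0.1211, 0.0386)
  A=0.1811, B=-0.5189, C=(l²−L²−A²−y'²−z²)/(2L)=-0.2387
  √(A²+B²)=0.5496;  θ1 = -1.2350+2.0201 ≈ 0.7851
rotate P by −φ2: (0.0940, 0.0856, -0.5189)
  e−x'=-0.0340;  (l²−L²−(e−x')²−y'²−z²)/2L = -0.1670
  θ2 = atan2(B,A) + arccos(C/0.5200) = 0.2616
arm 3 (φ=240.0°): x'=0.0271, y'=-0.1242
  A cos θ + B sin θ = C:  0.0329·cos θ + -0.5189·sin θ = -0.1893
  γ=atan2(-0.5189,0.0329)=-1.5075;  ψ=arccos(-0.3641)=1.9435;  θ3=γ+ψ≈0.4360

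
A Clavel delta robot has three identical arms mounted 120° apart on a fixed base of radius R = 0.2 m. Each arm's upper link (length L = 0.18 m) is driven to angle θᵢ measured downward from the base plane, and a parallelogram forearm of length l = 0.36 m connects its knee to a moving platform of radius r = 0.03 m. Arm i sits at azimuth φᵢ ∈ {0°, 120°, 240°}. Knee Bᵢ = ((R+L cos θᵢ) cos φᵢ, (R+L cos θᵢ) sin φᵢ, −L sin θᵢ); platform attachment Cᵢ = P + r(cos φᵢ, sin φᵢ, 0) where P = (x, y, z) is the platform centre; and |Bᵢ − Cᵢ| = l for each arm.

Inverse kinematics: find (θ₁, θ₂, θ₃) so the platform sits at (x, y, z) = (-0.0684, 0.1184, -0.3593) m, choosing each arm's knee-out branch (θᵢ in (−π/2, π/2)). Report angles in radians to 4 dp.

arm 1 (φ=0.0°): x'=-0.0684, y'=0.1184
  e−x'=0.2384;  (l²−L²−(e−x')²−y'²−z²)/2L = -0.2854
  γ=atan2(-0.3593,0.2384)=-0.9850;  ψ=arccos(-0.6619)=2.2942;  θ1=γ+ψ≈1.3092
arm 2 (φ=120.0°): x'=0.1367, y'=0.0000
  A=0.0333, B=-0.3593, C=(l²−L²−A²−y'²−z²)/(2L)=-0.0917
  γ=atan2(-0.3593,0.0333)=-1.4785;  ψ=arccos(-0.2541)=1.8277;  θ2=γ+ψ≈0.3492
rotate P by −φ3: (-0.0683, -0.1184, -0.3593)
  e−x'=0.2383;  (l²−L²−(e−x')²−y'²−z²)/2L = -0.2854
  √(A²+B²)=0.4312;  θ3 = -0.9851+2.2941 ≈ 1.3090

θ₁ = 1.3092, θ₂ = 0.3492, θ₃ = 1.3090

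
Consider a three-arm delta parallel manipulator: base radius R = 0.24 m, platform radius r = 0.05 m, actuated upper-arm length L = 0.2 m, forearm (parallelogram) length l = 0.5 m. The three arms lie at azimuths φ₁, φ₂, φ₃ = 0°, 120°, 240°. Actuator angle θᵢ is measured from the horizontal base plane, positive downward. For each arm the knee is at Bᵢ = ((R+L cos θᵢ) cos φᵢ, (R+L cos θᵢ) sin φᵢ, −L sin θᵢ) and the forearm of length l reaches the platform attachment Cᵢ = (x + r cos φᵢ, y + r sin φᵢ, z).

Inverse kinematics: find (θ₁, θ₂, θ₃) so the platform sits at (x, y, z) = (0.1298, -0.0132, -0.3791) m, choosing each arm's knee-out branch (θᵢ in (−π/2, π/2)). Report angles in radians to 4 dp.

φ1=0.0° → target in arm frame (0.1298, -0.0132)
  e−x'=0.0602;  (l²−L²−(e−x')²−y'²−z²)/2L = 0.1562
  θ1 = atan2(B,A) + arccos(C/0.3839) = -0.2616
arm 2 (φ=120.0°): x'=-0.0763, y'=-0.1058
  e−x'=0.2663;  (l²−L²−(e−x')²−y'²−z²)/2L = -0.0396
  γ=atan2(-0.3791,0.2663)=-0.9584;  ψ=arccos(-0.0855)=1.6564;  θ2=γ+ψ≈0.6980
rotate P by −φ3: (-0.0535, 0.1190, -0.3791)
  A cos θ + B sin θ = C:  0.2435·cos θ + -0.3791·sin θ = -0.0179
  √(A²+B²)=0.4505;  θ3 = -0.9999+1.6105 ≈ 0.6106

θ₁ = -0.2616, θ₂ = 0.6980, θ₃ = 0.6106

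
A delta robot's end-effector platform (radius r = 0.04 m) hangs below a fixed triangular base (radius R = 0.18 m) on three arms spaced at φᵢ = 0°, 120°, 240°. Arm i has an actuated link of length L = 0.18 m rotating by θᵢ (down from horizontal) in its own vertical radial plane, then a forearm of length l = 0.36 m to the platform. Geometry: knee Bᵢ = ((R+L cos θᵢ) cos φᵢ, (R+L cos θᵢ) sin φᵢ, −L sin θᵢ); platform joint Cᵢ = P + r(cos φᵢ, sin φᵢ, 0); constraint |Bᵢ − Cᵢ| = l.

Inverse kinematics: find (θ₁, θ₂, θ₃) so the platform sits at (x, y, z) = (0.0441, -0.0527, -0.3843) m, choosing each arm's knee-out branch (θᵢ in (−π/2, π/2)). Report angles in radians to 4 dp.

θ₁ = 0.6980, θ₂ = 1.1343, θ₃ = 0.7855

rotate P by −φ1: (0.0441, -0.0527, -0.3843)
  A=0.0959, B=-0.3843, C=(l²−L²−A²−y'²−z²)/(2L)=-0.1735
  γ=atan2(-0.3843,0.0959)=-1.3262;  ψ=arccos(-0.4380)=2.0242;  θ1=γ+ψ≈0.6980
φ2=120.0° → target in arm frame (-0.0677, -0.0118)
  A cos θ + B sin θ = C:  0.2077·cos θ + -0.3843·sin θ = -0.2604
  θ2 = atan2(B,A) + arccos(C/0.4368) = 1.1343
rotate P by −φ3: (0.0236, 0.0645, -0.3843)
  A=0.1164, B=-0.3843, C=(l²−L²−A²−y'²−z²)/(2L)=-0.1895
  √(A²+B²)=0.4015;  θ3 = -1.2767+2.0621 ≈ 0.7855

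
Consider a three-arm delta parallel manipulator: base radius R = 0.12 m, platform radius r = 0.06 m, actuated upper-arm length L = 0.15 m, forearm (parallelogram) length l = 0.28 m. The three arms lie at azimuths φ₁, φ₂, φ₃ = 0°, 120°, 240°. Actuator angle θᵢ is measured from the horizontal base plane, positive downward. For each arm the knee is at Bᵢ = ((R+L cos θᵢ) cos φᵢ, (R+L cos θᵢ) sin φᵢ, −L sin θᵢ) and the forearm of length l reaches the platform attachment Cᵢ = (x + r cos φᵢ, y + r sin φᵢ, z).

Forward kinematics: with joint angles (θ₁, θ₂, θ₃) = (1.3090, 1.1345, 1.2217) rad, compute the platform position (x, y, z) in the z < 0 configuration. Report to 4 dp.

φ1=0.0°: virtual centre (0.0988, 0.0000, -0.1449), radius l
O2 = (0.1234·cos120.0°, 0.1234·sin120.0°, -0.1359) = (-0.0617, 0.1069, -0.1359)
O3 = (0.1113·cos240.0°, 0.1113·sin240.0°, -0.1410) = (-0.0557, -0.0964, -0.1410)
eliminate P² terms by subtracting sphere 1 from 2 and 3
plane₁₂: -0.3210x+0.2137y+0.0179z = 0.0029
Cramer: x(z) = -0.0069+0.0401z;  y(z) = 0.0034-0.0234z
quadratic in z: (1.0022)z²+(0.2811)z+(-0.0462)=0, √Δ=0.5141 → z ∈ {-0.3968, 0.1162}; z = -0.3968 (taking z<0)
x = -0.0229, y = 0.0127

(-0.0229, 0.0127, -0.3968)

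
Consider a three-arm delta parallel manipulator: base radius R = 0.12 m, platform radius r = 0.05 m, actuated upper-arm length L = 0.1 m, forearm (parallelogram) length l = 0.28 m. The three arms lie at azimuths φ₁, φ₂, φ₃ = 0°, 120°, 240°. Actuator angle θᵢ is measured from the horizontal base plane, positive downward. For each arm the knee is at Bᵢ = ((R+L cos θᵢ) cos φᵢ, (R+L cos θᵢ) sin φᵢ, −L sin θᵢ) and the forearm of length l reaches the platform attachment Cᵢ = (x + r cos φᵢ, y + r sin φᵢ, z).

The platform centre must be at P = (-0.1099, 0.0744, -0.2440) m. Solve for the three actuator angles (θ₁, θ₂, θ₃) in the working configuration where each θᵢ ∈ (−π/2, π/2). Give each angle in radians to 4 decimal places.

rotate P by −φ1: (-0.1099, 0.0744, -0.2440)
  e−x'=0.1799;  (l²−L²−(e−x')²−y'²−z²)/2L = -0.1452
  √(A²+B²)=0.3032;  θ1 = -0.9355+2.0702 ≈ 1.1347
rotate P by −φ2: (0.1194, 0.0580, -0.2440)
  A=-0.0494, B=-0.2440, C=(l²−L²−A²−y'²−z²)/(2L)=0.0153
  √(A²+B²)=0.2489;  θ2 = -1.7705+1.5092 ≈ -0.2613
arm 3 (φ=240.0°): x'=-0.0095, y'=-0.1324
  A=0.0795, B=-0.2440, C=(l²−L²−A²−y'²−z²)/(2L)=-0.0749
  √(A²+B²)=0.2566;  θ3 = -1.2559+1.8669 ≈ 0.6110

θ₁ = 1.1347, θ₂ = -0.2613, θ₃ = 0.6110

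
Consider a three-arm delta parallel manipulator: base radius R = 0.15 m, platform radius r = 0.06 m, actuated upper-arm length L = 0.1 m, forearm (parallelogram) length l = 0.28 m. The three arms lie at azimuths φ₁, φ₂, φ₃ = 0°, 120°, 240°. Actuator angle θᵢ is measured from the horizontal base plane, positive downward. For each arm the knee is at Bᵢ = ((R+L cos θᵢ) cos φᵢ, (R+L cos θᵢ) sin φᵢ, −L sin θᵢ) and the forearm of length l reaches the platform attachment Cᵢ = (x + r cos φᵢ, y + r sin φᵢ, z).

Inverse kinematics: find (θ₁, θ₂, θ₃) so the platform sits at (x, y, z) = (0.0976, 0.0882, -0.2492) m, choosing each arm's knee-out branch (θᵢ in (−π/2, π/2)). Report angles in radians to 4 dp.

θ₁ = 0.0004, θ₂ = 0.5242, θ₃ = 1.3968

arm 1 (φ=0.0°): x'=0.0976, y'=0.0882
  A cos θ + B sin θ = C:  -0.0076·cos θ + -0.2492·sin θ = -0.0077
  θ1 = atan2(B,A) + arccos(C/0.2493) = 0.0004
φ2=120.0° → target in arm frame (0.0276, -0.1286)
  A=0.0624, B=-0.2492, C=(l²−L²−A²−y'²−z²)/(2L)=-0.0707
  √(A²+B²)=0.2569;  θ2 = -1.3254+1.8496 ≈ 0.5242
arm 3 (φ=240.0°): x'=-0.1252, y'=0.0404
  A cos θ + B sin θ = C:  0.2152·cos θ + -0.2492·sin θ = -0.2082
  γ=atan2(-0.2492,0.2152)=-0.8585;  ψ=arccos(-0.6323)=2.2554;  θ3=γ+ψ≈1.3968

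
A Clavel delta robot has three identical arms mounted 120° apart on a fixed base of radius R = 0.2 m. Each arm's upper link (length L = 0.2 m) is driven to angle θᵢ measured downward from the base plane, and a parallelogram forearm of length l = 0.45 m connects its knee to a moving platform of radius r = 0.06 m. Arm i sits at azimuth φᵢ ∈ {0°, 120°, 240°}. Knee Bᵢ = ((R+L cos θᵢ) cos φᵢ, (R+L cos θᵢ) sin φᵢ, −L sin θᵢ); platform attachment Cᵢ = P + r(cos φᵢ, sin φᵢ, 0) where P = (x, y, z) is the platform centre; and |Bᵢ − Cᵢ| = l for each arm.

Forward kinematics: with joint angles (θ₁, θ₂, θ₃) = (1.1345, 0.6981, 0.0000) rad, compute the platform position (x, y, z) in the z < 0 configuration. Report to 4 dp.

(-0.1523, -0.1006, -0.4057)

arm 1 at φ=0.0°: e+L cos θ1 = 0.2245;  centre 1 = (0.2245, 0.0000, -0.1813)
centre 2 = (0.2932·cos120.0°, 0.2932·sin120.0°, -0.1286) = (-0.1466, 0.2539, -0.1286)
centre 3 = (0.3400·cos240.0°, 0.3400·sin240.0°, 0.0000) = (-0.1700, -0.2944, 0.0000)
|centre ₂|²−|centre ₁|² = 0.0192;  |centre ₃|²−|centre ₁|² = 0.0323
[-0.7422 0.5079 0.1054]·P = 0.0192;  [-0.7890 -0.5889 0.3625]·P = 0.0323
Cramer: x(z) = -0.0331+0.2939z;  y(z) = -0.0105+0.2219z
quadratic in z: (1.1356)z²+(0.2064)z+(-0.1032)=0, √Δ=0.7150 → z ∈ {-0.4057, 0.2239}; z = -0.4057 (taking z<0)
x = -0.1523, y = -0.1006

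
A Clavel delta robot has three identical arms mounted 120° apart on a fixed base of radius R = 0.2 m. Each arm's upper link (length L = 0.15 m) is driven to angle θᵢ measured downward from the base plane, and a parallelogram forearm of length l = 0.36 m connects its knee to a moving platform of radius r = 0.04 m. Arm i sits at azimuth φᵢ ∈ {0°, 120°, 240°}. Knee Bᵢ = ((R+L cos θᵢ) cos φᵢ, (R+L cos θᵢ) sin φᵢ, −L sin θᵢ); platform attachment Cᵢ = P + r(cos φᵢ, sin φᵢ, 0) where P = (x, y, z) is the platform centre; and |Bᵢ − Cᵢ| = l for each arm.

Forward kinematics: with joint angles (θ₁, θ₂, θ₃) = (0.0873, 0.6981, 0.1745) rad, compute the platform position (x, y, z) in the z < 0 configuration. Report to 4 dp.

O1 = (0.3094·cos0.0°, 0.3094·sin0.0°, -0.0131) = (0.3094, 0.0000, -0.0131)
O2 = (0.2749·cos120.0°, 0.2749·sin120.0°, -0.0964) = (-0.1375, 0.2381, -0.0964)
arm 3 at φ=240.0°: ρ3 = 0.3077;  O3 = (-0.1539, -0.2665, -0.0260)
subtract pairs → two planes through P
plane₁₂: -0.8938x+0.4762y+-0.1667z = -0.0110
Cramer: x(z) = 0.0067-0.1103z;  y(z) = -0.0106+0.1431z
sphere 1 gives Az²+Bz+C=0 with A=1.0326, B=0.0899, C=-0.0377;  B²−4AC=0.1637;  roots -0.2394, 0.1524;  negative root z = -0.2394
x = 0.0331, y = -0.0449

(0.0331, -0.0449, -0.2394)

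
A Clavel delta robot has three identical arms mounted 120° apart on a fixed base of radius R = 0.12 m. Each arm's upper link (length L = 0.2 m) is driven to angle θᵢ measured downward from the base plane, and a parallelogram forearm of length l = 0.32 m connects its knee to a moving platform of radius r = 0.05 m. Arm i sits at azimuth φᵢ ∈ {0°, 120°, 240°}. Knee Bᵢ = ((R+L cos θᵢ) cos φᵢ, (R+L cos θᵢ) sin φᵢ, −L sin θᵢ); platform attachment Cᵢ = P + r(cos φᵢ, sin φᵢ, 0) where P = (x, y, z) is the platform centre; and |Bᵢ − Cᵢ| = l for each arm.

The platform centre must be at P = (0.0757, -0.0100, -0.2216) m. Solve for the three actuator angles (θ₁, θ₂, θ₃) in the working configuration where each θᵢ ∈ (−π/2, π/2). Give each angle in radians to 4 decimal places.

rotate P by −φ1: (0.0757, -0.0100, -0.2216)
  A cos θ + B sin θ = C:  -0.0057·cos θ + -0.2216·sin θ = 0.0329
  √(A²+B²)=0.2217;  θ1 = -1.5965+1.4218 ≈ -0.1747
rotate P by −φ2: (-0.0465, -0.0606, -0.2216)
  A cos θ + B sin θ = C:  0.1165·cos θ + -0.2216·sin θ = -0.0099
  θ2 = atan2(B,A) + arccos(C/0.2504) = 0.5235
arm 3 (φ=240.0°): x'=-0.0292, y'=0.0706
  e−x'=0.0992;  (l²−L²−(e−x')²−y'²−z²)/2L = -0.0038
  γ=atan2(-0.2216,0.0992)=-1.1499;  ψ=arccos(-0.0157)=1.5865;  θ3=γ+ψ≈0.4366

θ₁ = -0.1747, θ₂ = 0.5235, θ₃ = 0.4366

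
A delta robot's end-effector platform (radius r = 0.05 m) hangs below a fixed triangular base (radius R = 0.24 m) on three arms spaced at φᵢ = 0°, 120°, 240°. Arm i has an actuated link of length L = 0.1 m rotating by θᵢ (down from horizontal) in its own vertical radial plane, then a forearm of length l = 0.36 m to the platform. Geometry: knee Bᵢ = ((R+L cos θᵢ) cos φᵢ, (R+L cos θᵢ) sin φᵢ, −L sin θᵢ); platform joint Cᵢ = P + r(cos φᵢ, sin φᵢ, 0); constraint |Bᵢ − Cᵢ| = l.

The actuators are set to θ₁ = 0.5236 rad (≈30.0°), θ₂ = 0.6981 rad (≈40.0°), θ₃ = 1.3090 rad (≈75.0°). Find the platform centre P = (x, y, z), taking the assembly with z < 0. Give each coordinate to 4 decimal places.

(0.0442, 0.0505, -0.3203)

centre 1 = (0.2766·cos0.0°, 0.2766·sin0.0°, -0.0500) = (0.2766, 0.0000, -0.0500)
centre 2 = (0.2666·cos120.0°, 0.2666·sin120.0°, -0.0643) = (-0.1333, 0.2309, -0.0643)
φ3=240.0°: virtual centre (-0.1079, -0.1870, -0.0966), radius l
subtract pairs → two planes through P
plane₁₂: -0.8198x+0.4618y+-0.0286z = -0.0038
det = 0.6617;  x = 0.0182+-0.0812z,  y = 0.0242+-0.0823z
sphere 1 gives Az²+Bz+C=0 with A=1.0134, B=0.1380, C=-0.0598;  B²−4AC=0.2613;  roots -0.3203, 0.1841;  negative root z = -0.3203
x = 0.0442, y = 0.0505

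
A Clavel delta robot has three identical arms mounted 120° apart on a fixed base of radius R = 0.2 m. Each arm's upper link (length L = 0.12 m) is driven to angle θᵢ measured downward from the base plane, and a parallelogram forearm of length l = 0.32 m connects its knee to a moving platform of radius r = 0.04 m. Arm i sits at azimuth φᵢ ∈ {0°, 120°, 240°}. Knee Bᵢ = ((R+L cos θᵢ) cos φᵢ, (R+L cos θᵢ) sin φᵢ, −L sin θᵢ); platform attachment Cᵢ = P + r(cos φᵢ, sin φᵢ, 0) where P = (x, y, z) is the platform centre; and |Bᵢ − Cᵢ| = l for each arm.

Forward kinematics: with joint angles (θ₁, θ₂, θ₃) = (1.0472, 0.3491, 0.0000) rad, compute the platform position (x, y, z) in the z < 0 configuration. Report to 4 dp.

φ1=0.0°: virtual centre (0.2200, 0.0000, -0.1039), radius l
O2 = (0.2728·cos120.0°, 0.2728·sin120.0°, -0.0410) = (-0.1364, 0.2362, -0.0410)
φ3=240.0°: virtual centre (-0.1400, -0.2425, 0.0000), radius l
eliminate P² terms by subtracting sphere 1 from 2 and 3
[-0.7128 0.4724 0.1258]·P = 0.0169;  [-0.7200 -0.4850 0.2078]·P = 0.0192
det = 0.6858;  x = -0.0252+0.2321z,  y = -0.0022+0.0840z
sphere 1 gives Az²+Bz+C=0 with A=1.0609, B=0.0937, C=-0.0315;  B²−4AC=0.1424;  roots -0.2220, 0.1337;  negative root z = -0.2220
x = -0.0767, y = -0.0209

(-0.0767, -0.0209, -0.2220)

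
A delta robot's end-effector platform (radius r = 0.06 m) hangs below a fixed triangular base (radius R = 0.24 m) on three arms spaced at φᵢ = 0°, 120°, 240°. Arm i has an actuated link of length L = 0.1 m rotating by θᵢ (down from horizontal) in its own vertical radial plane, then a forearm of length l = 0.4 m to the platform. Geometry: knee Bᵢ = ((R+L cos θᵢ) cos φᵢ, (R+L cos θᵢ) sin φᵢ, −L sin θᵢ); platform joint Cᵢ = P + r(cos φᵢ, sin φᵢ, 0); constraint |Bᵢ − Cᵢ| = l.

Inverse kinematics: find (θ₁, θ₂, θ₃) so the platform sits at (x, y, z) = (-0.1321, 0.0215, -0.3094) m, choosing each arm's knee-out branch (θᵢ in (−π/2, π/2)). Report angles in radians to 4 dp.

arm 1 (φ=0.0°): x'=-0.1321, y'=0.0215
  e−x'=0.3121;  (l²−L²−(e−x')²−y'²−z²)/2L = -0.2180
  √(A²+B²)=0.4395;  θ1 = -0.7811+2.0898 ≈ 1.3087
arm 2 (φ=120.0°): x'=0.0847, y'=0.1037
  A=0.0953, B=-0.3094, C=(l²−L²−A²−y'²−z²)/(2L)=0.1722
  θ2 = atan2(B,A) + arccos(C/0.3238) = -0.2619
φ3=240.0° → target in arm frame (0.0474, -0.1252)
  A cos θ + B sin θ = C:  0.1326·cos θ + -0.3094·sin θ = 0.1052
  √(A²+B²)=0.3366;  θ3 = -1.1660+1.2530 ≈ 0.0870

θ₁ = 1.3087, θ₂ = -0.2619, θ₃ = 0.0870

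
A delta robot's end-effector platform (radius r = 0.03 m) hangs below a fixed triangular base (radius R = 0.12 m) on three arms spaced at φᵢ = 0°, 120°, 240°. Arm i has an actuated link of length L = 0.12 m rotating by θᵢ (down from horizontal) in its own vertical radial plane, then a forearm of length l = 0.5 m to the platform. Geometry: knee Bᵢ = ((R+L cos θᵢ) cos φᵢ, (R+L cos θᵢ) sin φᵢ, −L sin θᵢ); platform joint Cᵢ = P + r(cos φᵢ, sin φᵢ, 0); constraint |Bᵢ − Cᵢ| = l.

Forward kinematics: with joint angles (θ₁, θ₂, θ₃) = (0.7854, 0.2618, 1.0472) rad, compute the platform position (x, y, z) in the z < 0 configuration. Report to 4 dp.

φ1=0.0°: virtual centre (0.1749, 0.0000, -0.0849), radius l
φ2=120.0°: virtual centre (-0.1030, 0.1783, -0.0311), radius l
φ3=240.0°: virtual centre (-0.0750, -0.1299, -0.1039), radius l
subtract pairs → two planes through P
linear system: -0.5556x+0.3566y = 0.0056−0.1076z; -0.4997x+-0.2598y = -0.0045−-0.0381z
Cramer: x(z) = 0.0004+0.0445z;  y(z) = 0.0164-0.2324z
into |P−S₁|² = l²: 1.0560z² + 0.1466z + -0.2121 = 0;  Δ = 0.9174;  z = -0.5229 or 0.3841 → z<0 root = -0.5229
x = -0.0228, y = 0.1379

(-0.0228, 0.1379, -0.5229)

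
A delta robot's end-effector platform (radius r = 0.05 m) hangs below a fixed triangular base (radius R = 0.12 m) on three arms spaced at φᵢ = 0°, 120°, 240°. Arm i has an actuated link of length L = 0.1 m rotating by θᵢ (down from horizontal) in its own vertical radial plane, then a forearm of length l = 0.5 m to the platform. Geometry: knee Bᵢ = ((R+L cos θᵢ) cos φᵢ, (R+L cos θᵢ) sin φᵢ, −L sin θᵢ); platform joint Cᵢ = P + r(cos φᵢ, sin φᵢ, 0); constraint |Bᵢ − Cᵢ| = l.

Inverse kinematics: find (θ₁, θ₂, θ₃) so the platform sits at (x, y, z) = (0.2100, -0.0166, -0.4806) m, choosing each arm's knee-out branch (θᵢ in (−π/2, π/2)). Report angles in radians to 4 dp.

arm 1 (φ=0.0°): x'=0.2100, y'=-0.0166
  A cos θ + B sin θ = C:  -0.1400·cos θ + -0.4806·sin θ = -0.0543
  √(A²+B²)=0.5006;  θ1 = -1.8543+1.6794 ≈ -0.1749
φ2=120.0° → target in arm frame (-0.1194, -0.1736)
  A=0.1894, B=-0.4806, C=(l²−L²−A²−y'²−z²)/(2L)=-0.2848
  √(A²+B²)=0.5166;  θ2 = -1.1954+2.1548 ≈ 0.9594
φ3=240.0° → target in arm frame (-0.0906, 0.1902)
  A=0.1606, B=-0.4806, C=(l²−L²−A²−y'²−z²)/(2L)=-0.2647
  √(A²+B²)=0.5067;  θ3 = -1.2483+2.1204 ≈ 0.8722

θ₁ = -0.1749, θ₂ = 0.9594, θ₃ = 0.8722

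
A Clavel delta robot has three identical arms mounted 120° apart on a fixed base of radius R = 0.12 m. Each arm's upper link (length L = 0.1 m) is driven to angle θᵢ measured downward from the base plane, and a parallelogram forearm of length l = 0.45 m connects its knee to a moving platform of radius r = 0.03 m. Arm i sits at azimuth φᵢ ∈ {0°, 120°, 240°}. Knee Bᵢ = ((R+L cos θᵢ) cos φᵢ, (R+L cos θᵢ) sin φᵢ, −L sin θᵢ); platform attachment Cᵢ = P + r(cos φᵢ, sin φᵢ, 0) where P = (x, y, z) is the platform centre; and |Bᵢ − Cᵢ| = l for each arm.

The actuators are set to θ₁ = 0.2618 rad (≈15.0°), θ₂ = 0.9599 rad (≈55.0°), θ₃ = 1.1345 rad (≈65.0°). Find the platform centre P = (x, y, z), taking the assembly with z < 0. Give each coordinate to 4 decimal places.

(0.1280, 0.0266, -0.4713)

φ1=0.0°: virtual centre (0.1866, 0.0000, -0.0259), radius l
arm 2 at φ=120.0°: ρ2 = 0.1474;  O2 = (-0.0737, 0.1276, -0.0819)
φ3=240.0°: virtual centre (-0.0661, -0.1145, -0.0906), radius l
eliminate P² terms by subtracting sphere 1 from 2 and 3
plane₁₂: -0.5205x+0.2552y+-0.1121z = -0.0071
det = 0.2483;  x = 0.0166+-0.2366z,  y = 0.0061+-0.0434z
quadratic in z: (1.0578)z²+(0.1317)z+(-0.1729)=0, √Δ=0.8654 → z ∈ {-0.4713, 0.3468}; z = -0.4713 (taking z<0)
x = 0.1280, y = 0.0266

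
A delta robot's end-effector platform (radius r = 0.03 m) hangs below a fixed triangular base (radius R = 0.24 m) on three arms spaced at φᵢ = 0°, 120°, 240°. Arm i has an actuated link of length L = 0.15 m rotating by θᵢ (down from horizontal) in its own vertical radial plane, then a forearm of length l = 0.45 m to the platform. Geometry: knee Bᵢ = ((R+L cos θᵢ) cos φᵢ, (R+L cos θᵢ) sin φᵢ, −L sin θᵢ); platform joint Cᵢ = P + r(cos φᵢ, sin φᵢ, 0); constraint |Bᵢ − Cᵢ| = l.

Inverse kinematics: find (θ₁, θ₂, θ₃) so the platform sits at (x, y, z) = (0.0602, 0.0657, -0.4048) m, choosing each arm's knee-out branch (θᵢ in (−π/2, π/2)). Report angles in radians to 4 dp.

θ₁ = 0.4365, θ₂ = 0.6110, θ₃ = 1.1347

arm 1 (φ=0.0°): x'=0.0602, y'=0.0657
  A=0.1498, B=-0.4048, C=(l²−L²−A²−y'²−z²)/(2L)=-0.0354
  √(A²+B²)=0.4316;  θ1 = -1.2164+1.6529 ≈ 0.4365
rotate P by −φ2: (0.0268, -0.0850, -0.4048)
  e−x'=0.1832;  (l²−L²−(e−x')²−y'²−z²)/2L = -0.0822
  θ2 = atan2(B,A) + arccos(C/0.4443) = 0.6110
φ3=240.0° → target in arm frame (-0.0870, 0.0193)
  e−x'=0.2970;  (l²−L²−(e−x')²−y'²−z²)/2L = -0.2415
  √(A²+B²)=0.5021;  θ3 = -0.9378+2.0725 ≈ 1.1347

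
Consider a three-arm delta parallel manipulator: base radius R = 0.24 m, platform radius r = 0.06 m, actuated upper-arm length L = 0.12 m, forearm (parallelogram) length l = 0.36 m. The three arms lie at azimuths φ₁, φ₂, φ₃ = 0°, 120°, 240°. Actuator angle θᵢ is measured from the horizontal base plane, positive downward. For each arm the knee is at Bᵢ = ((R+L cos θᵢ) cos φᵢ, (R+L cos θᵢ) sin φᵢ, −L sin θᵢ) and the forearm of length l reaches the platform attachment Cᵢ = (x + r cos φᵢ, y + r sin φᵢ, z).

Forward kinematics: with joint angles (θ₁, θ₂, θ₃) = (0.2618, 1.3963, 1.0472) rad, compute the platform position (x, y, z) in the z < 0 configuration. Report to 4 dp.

O1 = (0.2959·cos0.0°, 0.2959·sin0.0°, -0.0311) = (0.2959, 0.0000, -0.0311)
O2 = (0.2008·cos120.0°, 0.2008·sin120.0°, -0.1182) = (-0.1004, 0.1739, -0.1182)
O3 = (0.2400·cos240.0°, 0.2400·sin240.0°, -0.1039) = (-0.1200, -0.2078, -0.1039)
subtract pairs → two planes through P
plane₁₂: -0.7927x+0.3479y+-0.1742z = -0.0342
Cramer: x(z) = 0.0343-0.1990z;  y(z) = -0.0202+0.0475z
sphere 1 gives Az²+Bz+C=0 with A=1.0418, B=0.1643, C=-0.0598;  B²−4AC=0.2762;  roots -0.3310, 0.1734;  negative root z = -0.3310
x = 0.1002, y = -0.0360

(0.1002, -0.0360, -0.3310)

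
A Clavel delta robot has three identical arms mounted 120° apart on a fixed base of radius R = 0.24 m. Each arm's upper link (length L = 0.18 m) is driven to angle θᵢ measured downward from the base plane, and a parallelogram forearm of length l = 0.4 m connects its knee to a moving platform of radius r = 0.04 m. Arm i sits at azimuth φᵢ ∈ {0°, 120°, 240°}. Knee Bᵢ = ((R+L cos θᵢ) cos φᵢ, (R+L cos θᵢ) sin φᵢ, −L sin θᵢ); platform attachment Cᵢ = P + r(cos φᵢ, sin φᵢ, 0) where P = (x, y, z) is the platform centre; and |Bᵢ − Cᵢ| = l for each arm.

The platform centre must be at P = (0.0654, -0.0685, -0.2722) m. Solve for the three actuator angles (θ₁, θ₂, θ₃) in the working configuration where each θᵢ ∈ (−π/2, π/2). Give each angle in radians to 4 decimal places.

arm 1 (φ=0.0°): x'=0.0654, y'=-0.0685
  e−x'=0.1346;  (l²−L²−(e−x')²−y'²−z²)/2L = 0.0853
  γ=atan2(-0.2722,0.1346)=-1.1116;  ψ=arccos(0.2808)=1.2862;  θ1=γ+ψ≈0.1746
rotate P by −φ2: (-0.0920, -0.0224, -0.2722)
  e−x'=0.2920;  (l²−L²−(e−x')²−y'²−z²)/2L = -0.0896
  √(A²+B²)=0.3992;  θ2 = -0.7503+1.7973 ≈ 1.0470
rotate P by −φ3: (0.0266, 0.0909, -0.2722)
  A=0.1734, B=-0.2722, C=(l²−L²−A²−y'²−z²)/(2L)=0.0422
  θ3 = atan2(B,A) + arccos(C/0.3227) = 0.4361

θ₁ = 0.1746, θ₂ = 1.0470, θ₃ = 0.4361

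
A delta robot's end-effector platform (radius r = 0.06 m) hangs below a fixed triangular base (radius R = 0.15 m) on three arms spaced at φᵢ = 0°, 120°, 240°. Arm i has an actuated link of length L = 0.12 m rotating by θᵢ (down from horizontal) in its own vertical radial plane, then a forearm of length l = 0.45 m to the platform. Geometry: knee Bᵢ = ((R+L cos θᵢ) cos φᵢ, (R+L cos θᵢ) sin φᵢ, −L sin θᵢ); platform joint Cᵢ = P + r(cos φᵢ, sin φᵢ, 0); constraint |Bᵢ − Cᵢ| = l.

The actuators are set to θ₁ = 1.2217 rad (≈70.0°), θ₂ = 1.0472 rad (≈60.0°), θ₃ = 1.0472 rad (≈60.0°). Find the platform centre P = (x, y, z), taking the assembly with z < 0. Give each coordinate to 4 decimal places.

arm 1 at φ=0.0°: e+L cos θ1 = 0.1310;  centre 1 = (0.1310, 0.0000, -0.1128)
φ2=120.0°: virtual centre (-0.0750, 0.1299, -0.1039), radius l
arm 3 at φ=240.0°: e+L cos θ3 = 0.1500;  centre 3 = (-0.0750, -0.1299, -0.1039)
|centre ₂|²−|centre ₁|² = 0.0034;  |centre ₃|²−|centre ₁|² = 0.0034
[-0.4121 0.2598 0.0177]·P = 0.0034;  [-0.4121 -0.2598 0.0177]·P = 0.0034
Cramer: x(z) = -0.0083+0.0429z;  y(z) = 0.0000-0.0000z
into |P−centre ₁|² = l²: 1.0018z² + 0.2136z + -0.1704 = 0;  Δ = 0.7284;  z = -0.5325 or 0.3193 → z<0 root = -0.5325
x = -0.0311, y = 0.0000

(-0.0311, 0.0000, -0.5325)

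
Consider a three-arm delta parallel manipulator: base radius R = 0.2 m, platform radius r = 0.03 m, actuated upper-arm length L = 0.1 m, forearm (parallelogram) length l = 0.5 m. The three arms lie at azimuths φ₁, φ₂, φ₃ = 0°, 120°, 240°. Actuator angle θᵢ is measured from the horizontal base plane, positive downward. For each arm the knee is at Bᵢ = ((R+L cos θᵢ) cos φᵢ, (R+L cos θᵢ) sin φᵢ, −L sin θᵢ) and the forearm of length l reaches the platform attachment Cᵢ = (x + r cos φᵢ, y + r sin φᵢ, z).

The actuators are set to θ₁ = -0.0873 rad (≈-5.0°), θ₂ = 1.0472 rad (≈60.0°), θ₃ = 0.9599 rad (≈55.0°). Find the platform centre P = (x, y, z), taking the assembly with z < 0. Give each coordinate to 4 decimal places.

(0.1358, -0.0102, -0.4729)

φ1=0.0°: virtual centre (0.2696, 0.0000, 0.0087), radius l
arm 2 at φ=120.0°: (R−r)+L cos θ2 = 0.2200;  O2 = (-0.1100, 0.1905, -0.0866)
arm 3 at φ=240.0°: (R−r)+L cos θ3 = 0.2274;  O3 = (-0.1137, -0.1969, -0.0819)
subtract pairs → two planes through P
plane₁₂: -0.7592x+0.3811y+-0.1906z = -0.0169
Cramer: x(z) = 0.0205-0.2439z;  y(z) = -0.0034+0.0144z
quadratic in z: (1.0597)z²+(0.1040)z+(-0.1879)=0, √Δ=0.8984 → z ∈ {-0.4729, 0.3748}; z = -0.4729 (taking z<0)
x = 0.1358, y = -0.0102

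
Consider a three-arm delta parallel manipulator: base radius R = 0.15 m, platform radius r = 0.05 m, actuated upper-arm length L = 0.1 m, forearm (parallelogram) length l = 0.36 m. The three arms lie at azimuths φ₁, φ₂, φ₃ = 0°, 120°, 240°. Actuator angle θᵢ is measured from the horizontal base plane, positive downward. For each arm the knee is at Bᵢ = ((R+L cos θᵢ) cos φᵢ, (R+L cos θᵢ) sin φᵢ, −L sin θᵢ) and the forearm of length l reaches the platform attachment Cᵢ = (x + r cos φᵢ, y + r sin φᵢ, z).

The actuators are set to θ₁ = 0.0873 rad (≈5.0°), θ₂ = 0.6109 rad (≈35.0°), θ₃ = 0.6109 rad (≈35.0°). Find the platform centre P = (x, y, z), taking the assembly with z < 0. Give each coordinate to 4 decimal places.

O1 = (0.1996·cos0.0°, 0.1996·sin0.0°, -0.0087) = (0.1996, 0.0000, -0.0087)
O2 = (0.1819·cos120.0°, 0.1819·sin120.0°, -0.0574) = (-0.0910, 0.1575, -0.0574)
φ3=240.0°: virtual centre (-0.0910, -0.1575, -0.0574), radius l
eliminate P² terms by subtracting sphere 1 from 2 and 3
linear system: -0.5812x+0.3151y = -0.0035−-0.0973z; -0.5812x+-0.3151y = -0.0035−-0.0973z
Cramer: x(z) = 0.0061-0.1674z;  y(z) = 0.0000+0.0000z
into |P−O₁|² = l²: 1.0280z² + 0.0822z + -0.0921 = 0;  Δ = 0.3854;  z = -0.3419 or 0.2619 → z<0 root = -0.3419
x = 0.0633, y = 0.0000

(0.0633, 0.0000, -0.3419)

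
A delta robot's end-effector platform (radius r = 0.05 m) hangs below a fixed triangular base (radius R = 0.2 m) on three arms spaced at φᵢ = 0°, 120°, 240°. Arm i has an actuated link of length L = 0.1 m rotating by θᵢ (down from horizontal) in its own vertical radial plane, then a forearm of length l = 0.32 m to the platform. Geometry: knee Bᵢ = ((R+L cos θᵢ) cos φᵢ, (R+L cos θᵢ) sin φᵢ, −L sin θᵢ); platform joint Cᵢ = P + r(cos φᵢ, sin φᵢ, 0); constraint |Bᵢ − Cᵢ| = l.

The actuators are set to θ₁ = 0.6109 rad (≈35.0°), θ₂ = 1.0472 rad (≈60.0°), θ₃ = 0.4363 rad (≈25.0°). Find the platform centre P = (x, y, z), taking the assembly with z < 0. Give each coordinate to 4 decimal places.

(0.0136, -0.0499, -0.2859)

arm 1 at φ=0.0°: (R−r)+L cos θ1 = 0.2319;  O1 = (0.2319, 0.0000, -0.0574)
O2 = (0.2000·cos120.0°, 0.2000·sin120.0°, -0.0866) = (-0.1000, 0.1732, -0.0866)
O3 = (0.2406·cos240.0°, 0.2406·sin240.0°, -0.0423) = (-0.1203, -0.2084, -0.0423)
|O₂|²−|O₁|² = -0.0096;  |O₃|²−|O₁|² = 0.0026
[-0.6638 0.3464 -0.0585]·P = -0.0096;  [-0.7045 -0.4168 0.0302]·P = 0.0026
Cramer: x(z) = 0.0059-0.0267z;  y(z) = -0.0163+0.1176z
quadratic in z: (1.0146)z²+(0.1230)z+(-0.0478)=0, √Δ=0.4572 → z ∈ {-0.2859, 0.1647}; z = -0.2859 (taking z<0)
x = 0.0136, y = -0.0499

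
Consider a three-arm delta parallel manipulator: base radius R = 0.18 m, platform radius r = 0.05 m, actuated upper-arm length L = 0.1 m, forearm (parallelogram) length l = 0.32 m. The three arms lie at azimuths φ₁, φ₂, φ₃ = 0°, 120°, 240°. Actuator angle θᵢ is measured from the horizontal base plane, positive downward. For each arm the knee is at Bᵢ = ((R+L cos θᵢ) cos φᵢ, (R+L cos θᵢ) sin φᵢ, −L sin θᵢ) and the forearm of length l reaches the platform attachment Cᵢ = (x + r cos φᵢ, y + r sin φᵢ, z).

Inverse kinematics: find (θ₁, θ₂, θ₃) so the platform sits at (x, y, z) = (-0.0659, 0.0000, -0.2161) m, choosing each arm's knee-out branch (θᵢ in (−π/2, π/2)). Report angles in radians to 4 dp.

θ₁ = 0.6105, θ₂ = -0.3492, θ₃ = -0.3492

φ1=0.0° → target in arm frame (-0.0659, 0.0000)
  A=0.1959, B=-0.2161, C=(l²−L²−A²−y'²−z²)/(2L)=0.0366
  γ=atan2(-0.2161,0.1959)=-0.8344;  ψ=arccos(0.1255)=1.4449;  θ1=γ+ψ≈0.6105
rotate P by −φ2: (0.0329, 0.0571, -0.2161)
  A cos θ + B sin θ = C:  0.0971·cos θ + -0.2161·sin θ = 0.1651
  √(A²+B²)=0.2369;  θ2 = -1.1487+0.7995 ≈ -0.3492
φ3=240.0° → target in arm frame (0.0330, -0.0571)
  A cos θ + B sin θ = C:  0.0970·cos θ + -0.2161·sin θ = 0.1651
  θ3 = atan2(B,A) + arccos(C/0.2369) = -0.3492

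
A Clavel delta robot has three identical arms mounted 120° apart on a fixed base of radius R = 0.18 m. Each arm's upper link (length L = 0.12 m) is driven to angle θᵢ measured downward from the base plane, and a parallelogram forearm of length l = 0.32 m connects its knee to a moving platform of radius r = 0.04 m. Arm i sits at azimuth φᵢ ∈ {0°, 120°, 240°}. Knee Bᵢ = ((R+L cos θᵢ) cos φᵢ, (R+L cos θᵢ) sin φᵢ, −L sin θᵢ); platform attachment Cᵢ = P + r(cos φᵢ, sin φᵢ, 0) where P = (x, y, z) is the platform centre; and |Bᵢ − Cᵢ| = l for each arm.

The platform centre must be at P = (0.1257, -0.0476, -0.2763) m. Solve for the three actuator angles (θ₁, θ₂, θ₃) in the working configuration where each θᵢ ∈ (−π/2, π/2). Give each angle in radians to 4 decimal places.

rotate P by −φ1: (0.1257, -0.0476, -0.2763)
  A=0.0143, B=-0.2763, C=(l²−L²−A²−y'²−z²)/(2L)=0.0383
  γ=atan2(-0.2763,0.0143)=-1.5191;  ψ=arccos(0.1384)=1.4320;  θ1=γ+ψ≈-0.0871
rotate P by −φ2: (-0.1041, -0.0851, -0.2763)
  A cos θ + B sin θ = C:  0.2441·cos θ + -0.2763·sin θ = -0.2298
  θ2 = atan2(B,A) + arccos(C/0.3687) = 1.3965
arm 3 (φ=240.0°): x'=-0.0216, y'=0.1327
  A cos θ + B sin θ = C:  0.1616·cos θ + -0.2763·sin θ = -0.1336
  γ=atan2(-0.2763,0.1616)=-1.0415;  ψ=arccos(-0.4174)=2.0013;  θ3=γ+ψ≈0.9598

θ₁ = -0.0871, θ₂ = 1.3965, θ₃ = 0.9598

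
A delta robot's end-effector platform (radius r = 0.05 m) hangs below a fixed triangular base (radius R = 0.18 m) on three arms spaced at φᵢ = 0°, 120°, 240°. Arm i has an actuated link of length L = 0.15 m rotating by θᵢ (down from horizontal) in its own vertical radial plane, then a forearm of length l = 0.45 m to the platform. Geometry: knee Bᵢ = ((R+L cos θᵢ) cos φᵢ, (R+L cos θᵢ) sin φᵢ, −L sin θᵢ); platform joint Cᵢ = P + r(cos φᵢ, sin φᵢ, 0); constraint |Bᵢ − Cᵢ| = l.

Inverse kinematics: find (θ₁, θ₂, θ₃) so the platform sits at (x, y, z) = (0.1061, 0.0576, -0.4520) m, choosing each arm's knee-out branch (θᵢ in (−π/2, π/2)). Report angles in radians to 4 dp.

θ₁ = 0.2620, θ₂ = 0.6985, θ₃ = 1.0476

φ1=0.0° → target in arm frame (0.1061, 0.0576)
  e−x'=0.0239;  (l²−L²−(e−x')²−y'²−z²)/2L = -0.0940
  √(A²+B²)=0.4526;  θ1 = -1.5180+1.7799 ≈ 0.2620
arm 2 (φ=120.0°): x'=-0.0032, y'=-0.1207
  e−x'=0.1332;  (l²−L²−(e−x')²−y'²−z²)/2L = -0.1887
  γ=atan2(-0.4520,0.1332)=-1.2843;  ψ=arccos(-0.4004)=1.9828;  θ2=γ+ψ≈0.6985
rotate P by −φ3: (-0.1029, 0.0631, -0.4520)
  A cos θ + B sin θ = C:  0.2329·cos θ + -0.4520·sin θ = -0.2751
  θ3 = atan2(B,A) + arccos(C/0.5085) = 1.0476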